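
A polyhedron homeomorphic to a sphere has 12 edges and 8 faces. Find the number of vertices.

6

Here V − E + F = 2.
V = 2 + E − F = 2 + 12 − 8 = 6.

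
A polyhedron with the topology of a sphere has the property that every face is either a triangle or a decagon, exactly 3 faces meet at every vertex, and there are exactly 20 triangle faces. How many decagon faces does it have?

12

Let x be the number of decagons; then F = 20 + x.
Edge–face incidences: 2E = 3·20 + 10·x = 60 + 10x.
Every vertex has degree 3, so 3V = 2E.
Euler: V − E + F = 2 ⇒ (2E)/3 − E + (20 + x) = 2.
Multiply by 6: 2·(2E) − 3·(2E) + 6·(20 + x) = 12, i.e. 120 + 6x − (60 + 10x) = 12.
Collecting terms: −4x + 60 = 12, so −4x = −48, so x = 12.
Then 2E = 60 + 10·12 = 180, so E = 90, V = 2E/3 = 60, F = 20 + 12 = 32.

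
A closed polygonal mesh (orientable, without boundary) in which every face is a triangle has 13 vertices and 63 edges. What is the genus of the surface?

5

Every face is a triangle and each edge borders two faces, so 3F = 2·63, giving F = 42.
χ = V − E + F = 13 − 63 + 42 = -8.
For a closed orientable surface χ = 2 − 2g, so g = (2 − (-8))/2 = 5.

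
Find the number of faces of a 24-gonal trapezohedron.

The n-trapezohedron (dual of the n-antiprism) has V = 2·24 + 2 = 50, E = 4·24 = 96, F = 2·24 = 48.

48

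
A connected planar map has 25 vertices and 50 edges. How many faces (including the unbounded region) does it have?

27

Euler's formula for a connected plane graph: V − E + F = 2, so F = 2 − 25 + 50 = 27.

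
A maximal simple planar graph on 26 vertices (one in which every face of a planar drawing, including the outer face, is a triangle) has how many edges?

72

In a plane triangulation 3F = 2E and V − E + F = 2, so E = 3V − 6 = 3·26 − 6 = 72.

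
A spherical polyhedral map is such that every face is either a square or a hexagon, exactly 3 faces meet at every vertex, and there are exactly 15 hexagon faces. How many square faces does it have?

Let x be the number of squares; then F = 15 + x.
Edge–face incidences: 2E = 6·15 + 4·x = 90 + 4x.
Every vertex has degree 3, so 3V = 2E.
Euler: V − E + F = 2 ⇒ (2E)/3 − E + (15 + x) = 2.
Multiply by 6: 2·(2E) − 3·(2E) + 6·(15 + x) = 12, i.e. 90 + 6x − (90 + 4x) = 12.
Collecting terms: 2x = 12, so x = 6.
Then 2E = 90 + 4·6 = 114, so E = 57, V = 2E/3 = 38, F = 15 + 6 = 21.

6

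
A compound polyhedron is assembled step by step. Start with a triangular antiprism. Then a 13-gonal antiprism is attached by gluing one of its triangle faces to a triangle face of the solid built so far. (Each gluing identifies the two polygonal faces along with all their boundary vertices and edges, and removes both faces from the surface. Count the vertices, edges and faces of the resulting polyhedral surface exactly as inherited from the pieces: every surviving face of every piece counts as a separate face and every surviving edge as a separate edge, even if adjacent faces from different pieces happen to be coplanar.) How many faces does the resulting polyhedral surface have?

A triangular antiprism: V=6, E=12, F=8.
Attach a 13-gonal antiprism (V=26, E=52, F=28) along a 3-gon: merge 3 vertices and 3 edges, delete both glued faces → V=29, E=61, F=34.
Check: V − E + F = 29 − 61 + 34 = 2.

34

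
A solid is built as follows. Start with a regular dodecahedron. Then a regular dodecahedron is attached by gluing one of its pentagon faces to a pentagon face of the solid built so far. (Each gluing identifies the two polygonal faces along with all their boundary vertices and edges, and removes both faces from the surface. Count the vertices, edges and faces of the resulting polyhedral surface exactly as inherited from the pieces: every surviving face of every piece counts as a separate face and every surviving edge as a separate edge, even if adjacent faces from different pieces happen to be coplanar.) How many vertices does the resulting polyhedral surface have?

35

A regular dodecahedron: V=20, E=30, F=12.
Attach a regular dodecahedron (V=20, E=30, F=12) along a 5-gon: merge 5 vertices and 5 edges, delete both glued faces → V=35, E=55, F=22.
Check: V − E + F = 35 − 55 + 22 = 2.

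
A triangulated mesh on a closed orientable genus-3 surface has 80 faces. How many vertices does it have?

χ = 2 − 2·3 = -4, and every face is a triangle so 3F = 2E.
E = 3·80/2 = 120. Then V = -4 + E − F = -4 + 120 − 80 = 36.

36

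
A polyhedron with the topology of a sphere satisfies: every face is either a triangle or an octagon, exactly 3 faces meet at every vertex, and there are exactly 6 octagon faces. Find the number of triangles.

8

Let x be the number of triangles; then F = 6 + x.
Edge–face incidences: 2E = 8·6 + 3·x = 48 + 3x.
Every vertex has degree 3, so 3V = 2E.
Euler: V − E + F = 2 ⇒ (2E)/3 − E + (6 + x) = 2.
Multiply by 6: 2·(2E) − 3·(2E) + 6·(6 + x) = 12, i.e. 36 + 6x − (48 + 3x) = 12.
Collecting terms: 3x − 12 = 12, so 3x = 24, so x = 8.
Then 2E = 48 + 3·8 = 72, so E = 36, V = 2E/3 = 24, F = 6 + 8 = 14.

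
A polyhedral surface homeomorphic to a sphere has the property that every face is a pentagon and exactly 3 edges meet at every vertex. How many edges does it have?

Each face has 5 edges and each edge borders two faces, so 2E = 5F.
Each vertex has degree 3, so 3V = 2E and hence V = 5F/3.
Euler: V − E + F = 2 ⇒ (5F/3) − (5F/2) + F = 2.
Multiply by 6: (10 − 15 + 6)F = 12, i.e. 1F = 12.
So F = 12, E = 5·12/2 = 30, V = 5·12/3 = 20.

30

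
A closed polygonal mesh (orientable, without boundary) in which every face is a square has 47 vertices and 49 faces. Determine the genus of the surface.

Every face is a square, so 2E = 4·49 = 196, giving E = 98.
χ = V − E + F = 47 − 98 + 49 = -2.
For a closed orientable surface χ = 2 − 2g, so g = (2 − (-2))/2 = 2.

2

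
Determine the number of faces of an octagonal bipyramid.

16

A bipyramid over an n-gon has 2n triangular faces and n + 2 vertices: V = 8 + 2 = 10, E = 3·8 = 24, F = 2·8 = 16.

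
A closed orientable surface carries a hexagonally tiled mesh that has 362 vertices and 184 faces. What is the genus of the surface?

4

Every face is a hexagon, so 2E = 6·184 = 1104, giving E = 552.
χ = V − E + F = 362 − 552 + 184 = -6.
For a closed orientable surface χ = 2 − 2g, so g = (2 − (-6))/2 = 4.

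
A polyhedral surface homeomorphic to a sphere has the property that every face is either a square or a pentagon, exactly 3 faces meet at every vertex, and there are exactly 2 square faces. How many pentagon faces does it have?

8

Let x be the number of pentagons; then F = 2 + x.
Edge–face incidences: 2E = 4·2 + 5·x = 8 + 5x.
Every vertex has degree 3, so 3V = 2E.
Euler: V − E + F = 2 ⇒ (2E)/3 − E + (2 + x) = 2.
Multiply by 6: 2·(2E) − 3·(2E) + 6·(2 + x) = 12, i.e. 12 + 6x − (8 + 5x) = 12.
Collecting terms: x + 4 = 12, so x = 8.
Then 2E = 8 + 5·8 = 48, so E = 24, V = 2E/3 = 16, F = 2 + 8 = 10.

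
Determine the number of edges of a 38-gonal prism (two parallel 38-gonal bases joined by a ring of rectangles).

A prism on an n-gon has two n-gon bases and n rectangular sides: V = 2·38 = 76, E = 3·38 = 114, F = 38 + 2 = 40.

114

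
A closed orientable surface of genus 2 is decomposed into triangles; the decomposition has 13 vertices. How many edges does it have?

χ = 2 − 2·2 = -2, and every face is a triangle so 3F = 2E.
V − E + F = -2 with E = 3F/2 gives 13 − (3/2 − 1)·F = -2, so F = 30 and E = 45.

45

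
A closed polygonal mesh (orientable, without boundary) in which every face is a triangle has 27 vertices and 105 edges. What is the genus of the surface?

5

Every face is a triangle and each edge borders two faces, so 3F = 2·105, giving F = 70.
χ = V − E + F = 27 − 105 + 70 = -8.
For a closed orientable surface χ = 2 − 2g, so g = (2 − (-8))/2 = 5.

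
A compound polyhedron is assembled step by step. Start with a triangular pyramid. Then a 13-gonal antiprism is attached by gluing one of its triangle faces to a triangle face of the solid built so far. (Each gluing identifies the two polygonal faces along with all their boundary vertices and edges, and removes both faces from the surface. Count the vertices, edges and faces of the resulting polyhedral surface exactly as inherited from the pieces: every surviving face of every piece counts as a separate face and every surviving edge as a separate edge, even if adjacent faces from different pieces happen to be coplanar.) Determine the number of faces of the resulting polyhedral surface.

A triangular pyramid: V=4, E=6, F=4.
Attach a 13-gonal antiprism (V=26, E=52, F=28) along a 3-gon: merge 3 vertices and 3 edges, delete both glued faces → V=27, E=55, F=30.
Check: V − E + F = 27 − 55 + 30 = 2.

30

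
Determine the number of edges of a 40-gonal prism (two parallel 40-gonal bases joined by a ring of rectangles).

120

A prism on an n-gon has two n-gon bases and n rectangular sides: V = 2·40 = 80, E = 3·40 = 120, F = 40 + 2 = 42.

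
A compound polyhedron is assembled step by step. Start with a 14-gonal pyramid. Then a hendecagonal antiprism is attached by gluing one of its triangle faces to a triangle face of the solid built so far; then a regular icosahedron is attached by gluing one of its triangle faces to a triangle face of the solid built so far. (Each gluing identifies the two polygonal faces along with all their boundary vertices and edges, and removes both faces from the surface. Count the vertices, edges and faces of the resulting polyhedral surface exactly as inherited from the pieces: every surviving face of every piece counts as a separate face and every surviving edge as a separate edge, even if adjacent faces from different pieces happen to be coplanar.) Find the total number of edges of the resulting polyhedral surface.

A 14-gonal pyramid: V=15, E=28, F=15.
Attach a hendecagonal antiprism (V=22, E=44, F=24) along a 3-gon: merge 3 vertices and 3 edges, delete both glued faces → V=34, E=69, F=37.
Attach a regular icosahedron (V=12, E=30, F=20) along a 3-gon: merge 3 vertices and 3 edges, delete both glued faces → V=43, E=96, F=55.
Check: V − E + F = 43 − 96 + 55 = 2.

96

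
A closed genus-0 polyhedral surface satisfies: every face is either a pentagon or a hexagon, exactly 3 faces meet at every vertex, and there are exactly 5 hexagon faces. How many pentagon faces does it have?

12

Let x be the number of pentagons; then F = 5 + x.
Edge–face incidences: 2E = 6·5 + 5·x = 30 + 5x.
Every vertex has degree 3, so 3V = 2E.
Euler: V − E + F = 2 ⇒ (2E)/3 − E + (5 + x) = 2.
Multiply by 6: 2·(2E) − 3·(2E) + 6·(5 + x) = 12, i.e. 30 + 6x − (30 + 5x) = 12.
Collecting terms: x = 12.
Then 2E = 30 + 5·12 = 90, so E = 45, V = 2E/3 = 30, F = 5 + 12 = 17.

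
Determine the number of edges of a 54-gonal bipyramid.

A bipyramid over an n-gon has 2n triangular faces and n + 2 vertices: V = 54 + 2 = 56, E = 3·54 = 162, F = 2·54 = 108.

162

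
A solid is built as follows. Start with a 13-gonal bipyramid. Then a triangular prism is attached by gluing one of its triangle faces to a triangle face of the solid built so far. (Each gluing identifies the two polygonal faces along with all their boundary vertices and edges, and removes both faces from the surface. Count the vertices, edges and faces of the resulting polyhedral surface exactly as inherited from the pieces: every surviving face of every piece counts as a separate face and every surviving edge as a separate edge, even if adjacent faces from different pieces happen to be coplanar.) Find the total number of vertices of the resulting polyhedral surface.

18

A 13-gonal bipyramid: V=15, E=39, F=26.
Attach a triangular prism (V=6, E=9, F=5) along a 3-gon: merge 3 vertices and 3 edges, delete both glued faces → V=18, E=45, F=29.
Check: V − E + F = 18 − 45 + 29 = 2.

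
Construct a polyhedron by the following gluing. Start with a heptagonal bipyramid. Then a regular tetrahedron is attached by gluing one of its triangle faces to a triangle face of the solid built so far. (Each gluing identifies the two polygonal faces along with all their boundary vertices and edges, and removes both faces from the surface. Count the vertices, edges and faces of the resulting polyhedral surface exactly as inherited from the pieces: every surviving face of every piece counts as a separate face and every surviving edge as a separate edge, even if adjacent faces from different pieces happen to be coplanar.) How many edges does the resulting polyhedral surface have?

A heptagonal bipyramid: V=9, E=21, F=14.
Attach a regular tetrahedron (V=4, E=6, F=4) along a 3-gon: merge 3 vertices and 3 edges, delete both glued faces → V=10, E=24, F=16.
Check: V − E + F = 10 − 24 + 16 = 2.

24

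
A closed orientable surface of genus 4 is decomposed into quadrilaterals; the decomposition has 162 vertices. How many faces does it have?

168

χ = 2 − 2·4 = -6, and every face is a square so 4F = 2E.
V − E + F = -6 with E = 4F/2 gives 162 − (4/2 − 1)·F = -6, so F = 168 and E = 336.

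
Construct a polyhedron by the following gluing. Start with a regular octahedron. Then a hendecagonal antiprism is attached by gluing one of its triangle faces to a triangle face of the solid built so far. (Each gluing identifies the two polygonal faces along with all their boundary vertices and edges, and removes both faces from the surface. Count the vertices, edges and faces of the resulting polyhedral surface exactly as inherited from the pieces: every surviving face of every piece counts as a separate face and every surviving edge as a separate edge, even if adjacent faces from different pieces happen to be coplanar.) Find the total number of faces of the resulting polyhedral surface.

A regular octahedron: V=6, E=12, F=8.
Attach a hendecagonal antiprism (V=22, E=44, F=24) along a 3-gon: merge 3 vertices and 3 edges, delete both glued faces → V=25, E=53, F=30.
Check: V − E + F = 25 − 53 + 30 = 2.

30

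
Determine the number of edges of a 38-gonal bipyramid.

A bipyramid over an n-gon has 2n triangular faces and n + 2 vertices: V = 38 + 2 = 40, E = 3·38 = 114, F = 2·38 = 76.

114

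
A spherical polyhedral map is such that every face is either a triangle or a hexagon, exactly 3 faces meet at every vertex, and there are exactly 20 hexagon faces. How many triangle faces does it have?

Let x be the number of triangles; then F = 20 + x.
Edge–face incidences: 2E = 6·20 + 3·x = 120 + 3x.
Every vertex has degree 3, so 3V = 2E.
Euler: V − E + F = 2 ⇒ (2E)/3 − E + (20 + x) = 2.
Multiply by 6: 2·(2E) − 3·(2E) + 6·(20 + x) = 12, i.e. 120 + 6x − (120 + 3x) = 12.
Collecting terms: 3x = 12, so x = 4.
Then 2E = 120 + 3·4 = 132, so E = 66, V = 2E/3 = 44, F = 20 + 4 = 24.

4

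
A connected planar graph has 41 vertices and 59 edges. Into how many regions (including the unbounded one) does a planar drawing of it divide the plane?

Euler's formula for a connected plane graph: V − E + F = 2, so F = 2 − 41 + 59 = 20.

20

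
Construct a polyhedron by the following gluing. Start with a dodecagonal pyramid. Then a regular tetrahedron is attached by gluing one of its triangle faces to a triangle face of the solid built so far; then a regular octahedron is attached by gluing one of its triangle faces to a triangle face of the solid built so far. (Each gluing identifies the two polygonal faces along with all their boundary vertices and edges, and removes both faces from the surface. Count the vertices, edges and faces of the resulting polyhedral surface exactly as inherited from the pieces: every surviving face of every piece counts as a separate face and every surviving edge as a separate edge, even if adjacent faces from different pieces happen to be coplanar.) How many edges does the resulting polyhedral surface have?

A dodecagonal pyramid: V=13, E=24, F=13.
Attach a regular tetrahedron (V=4, E=6, F=4) along a 3-gon: merge 3 vertices and 3 edges, delete both glued faces → V=14, E=27, F=15.
Attach a regular octahedron (V=6, E=12, F=8) along a 3-gon: merge 3 vertices and 3 edges, delete both glued faces → V=17, E=36, F=21.
Check: V − E + F = 17 − 36 + 21 = 2.

36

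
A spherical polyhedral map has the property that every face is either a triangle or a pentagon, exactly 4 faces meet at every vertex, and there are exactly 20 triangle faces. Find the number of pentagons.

Let x be the number of pentagons; then F = 20 + x.
Edge–face incidences: 2E = 3·20 + 5·x = 60 + 5x.
Every vertex has degree 4, so 4V = 2E.
Euler: V − E + F = 2 ⇒ (2E)/4 − E + (20 + x) = 2.
Multiply by 8: 2·(2E) − 4·(2E) + 8·(20 + x) = 16, i.e. 160 + 8x − 2·(60 + 5x) = 16.
Collecting terms: −2x + 40 = 16, so −2x = −24, so x = 12.
Then 2E = 60 + 5·12 = 120, so E = 60, V = 2E/4 = 30, F = 20 + 12 = 32.

12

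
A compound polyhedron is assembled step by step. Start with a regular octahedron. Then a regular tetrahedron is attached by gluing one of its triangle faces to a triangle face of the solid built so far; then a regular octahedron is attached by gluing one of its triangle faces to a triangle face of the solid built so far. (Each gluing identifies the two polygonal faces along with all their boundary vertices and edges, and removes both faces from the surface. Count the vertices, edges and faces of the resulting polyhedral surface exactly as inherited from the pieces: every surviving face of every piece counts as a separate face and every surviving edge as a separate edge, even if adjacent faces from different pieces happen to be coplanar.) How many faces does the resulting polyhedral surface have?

A regular octahedron: V=6, E=12, F=8.
Attach a regular tetrahedron (V=4, E=6, F=4) along a 3-gon: merge 3 vertices and 3 edges, delete both glued faces → V=7, E=15, F=10.
Attach a regular octahedron (V=6, E=12, F=8) along a 3-gon: merge 3 vertices and 3 edges, delete both glued faces → V=10, E=24, F=16.
Check: V − E + F = 10 − 24 + 16 = 2.

16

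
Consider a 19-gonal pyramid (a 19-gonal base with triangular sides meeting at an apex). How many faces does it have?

20

A pyramid on an n-gon base has one n-gon and n triangles: V = 19 + 1 = 20, E = 2·19 = 38, F = 19 + 1 = 20.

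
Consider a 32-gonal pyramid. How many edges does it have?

A pyramid on an n-gon base has one n-gon and n triangles: V = 32 + 1 = 33, E = 2·32 = 64, F = 32 + 1 = 33.
Check: V − E + F = 33 − 64 + 33 = 2.

64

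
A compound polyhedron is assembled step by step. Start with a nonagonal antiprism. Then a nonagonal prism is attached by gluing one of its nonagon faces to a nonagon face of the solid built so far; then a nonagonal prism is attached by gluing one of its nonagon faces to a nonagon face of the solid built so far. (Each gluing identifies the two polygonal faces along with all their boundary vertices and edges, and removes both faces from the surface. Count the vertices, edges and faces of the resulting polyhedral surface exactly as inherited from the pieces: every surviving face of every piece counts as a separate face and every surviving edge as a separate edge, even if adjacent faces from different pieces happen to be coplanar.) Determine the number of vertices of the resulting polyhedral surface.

36

A nonagonal antiprism: V=18, E=36, F=20.
Attach a nonagonal prism (V=18, E=27, F=11) along a 9-gon: merge 9 vertices and 9 edges, delete both glued faces → V=27, E=54, F=29.
Attach a nonagonal prism (V=18, E=27, F=11) along a 9-gon: merge 9 vertices and 9 edges, delete both glued faces → V=36, E=72, F=38.
Check: V − E + F = 36 − 72 + 38 = 2.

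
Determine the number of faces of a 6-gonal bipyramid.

A bipyramid over an n-gon has 2n triangular faces and n + 2 vertices: V = 6 + 2 = 8, E = 3·6 = 18, F = 2·6 = 12.

12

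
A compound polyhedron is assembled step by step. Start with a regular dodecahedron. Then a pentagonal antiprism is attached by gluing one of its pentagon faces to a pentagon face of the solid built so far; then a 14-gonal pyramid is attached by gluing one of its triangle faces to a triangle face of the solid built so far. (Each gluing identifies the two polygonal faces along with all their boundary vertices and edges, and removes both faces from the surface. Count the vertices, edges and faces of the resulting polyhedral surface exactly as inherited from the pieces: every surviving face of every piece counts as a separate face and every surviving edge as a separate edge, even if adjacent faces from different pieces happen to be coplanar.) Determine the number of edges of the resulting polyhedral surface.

A regular dodecahedron: V=20, E=30, F=12.
Attach a pentagonal antiprism (V=10, E=20, F=12) along a 5-gon: merge 5 vertices and 5 edges, delete both glued faces → V=25, E=45, F=22.
Attach a 14-gonal pyramid (V=15, E=28, F=15) along a 3-gon: merge 3 vertices and 3 edges, delete both glued faces → V=37, E=70, F=35.
Check: V − E + F = 37 − 70 + 35 = 2.

70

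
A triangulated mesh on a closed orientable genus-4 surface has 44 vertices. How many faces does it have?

100

χ = 2 − 2·4 = -6, and every face is a triangle so 3F = 2E.
V − E + F = -6 with E = 3F/2 gives 44 − (3/2 − 1)·F = -6, so F = 100 and E = 150.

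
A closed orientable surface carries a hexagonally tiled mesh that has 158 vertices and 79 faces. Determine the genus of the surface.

1

Every face is a hexagon, so 2E = 6·79 = 474, giving E = 237.
χ = V − E + F = 158 − 237 + 79 = 0.
For a closed orientable surface χ = 2 − 2g, so g = (2 − (0))/2 = 1.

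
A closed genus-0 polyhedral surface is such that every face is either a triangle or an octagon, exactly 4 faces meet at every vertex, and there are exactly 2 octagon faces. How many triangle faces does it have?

16

Let x be the number of triangles; then F = 2 + x.
Edge–face incidences: 2E = 8·2 + 3·x = 16 + 3x.
Every vertex has degree 4, so 4V = 2E.
Euler: V − E + F = 2 ⇒ (2E)/4 − E + (2 + x) = 2.
Multiply by 8: 2·(2E) − 4·(2E) + 8·(2 + x) = 16, i.e. 16 + 8x − 2·(16 + 3x) = 16.
Collecting terms: 2x − 16 = 16, so 2x = 32, so x = 16.
Then 2E = 16 + 3·16 = 64, so E = 32, V = 2E/4 = 16, F = 2 + 16 = 18.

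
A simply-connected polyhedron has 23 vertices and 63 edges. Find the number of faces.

Here V − E + F = 2.
F = 2 − V + E = 2 − 23 + 63 = 42.

42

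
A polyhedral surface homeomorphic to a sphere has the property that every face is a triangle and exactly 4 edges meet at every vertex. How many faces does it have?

8

Each face has 3 edges and each edge borders two faces, so 2E = 3F.
Each vertex has degree 4, so 4V = 2E and hence V = 3F/4.
Euler: V − E + F = 2 ⇒ (3F/4) − (3F/2) + F = 2.
Multiply by 8: (6 − 12 + 8)F = 16, i.e. 2F = 16.
So F = 8, E = 3·8/2 = 12, V = 3·8/4 = 6.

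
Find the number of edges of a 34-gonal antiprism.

136

An antiprism on an n-gon has two n-gon caps and 2n triangles: V = 2·34 = 68, E = 4·34 = 136, F = 2·34 + 2 = 70.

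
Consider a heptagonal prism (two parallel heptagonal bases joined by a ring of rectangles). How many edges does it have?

21

A prism on an n-gon has two n-gon bases and n rectangular sides: V = 2·7 = 14, E = 3·7 = 21, F = 7 + 2 = 9.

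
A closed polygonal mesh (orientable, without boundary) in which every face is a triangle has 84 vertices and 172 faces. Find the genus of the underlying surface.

Every face is a triangle, so 2E = 3·172 = 516, giving E = 258.
χ = V − E + F = 84 − 258 + 172 = -2.
For a closed orientable surface χ = 2 − 2g, so g = (2 − (-2))/2 = 2.

2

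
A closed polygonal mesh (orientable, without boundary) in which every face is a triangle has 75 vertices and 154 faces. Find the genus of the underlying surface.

Every face is a triangle, so 2E = 3·154 = 462, giving E = 231.
χ = V − E + F = 75 − 231 + 154 = -2.
For a closed orientable surface χ = 2 − 2g, so g = (2 − (-2))/2 = 2.

2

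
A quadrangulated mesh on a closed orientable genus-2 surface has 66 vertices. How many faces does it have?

χ = 2 − 2·2 = -2, and every face is a square so 4F = 2E.
V − E + F = -2 with E = 4F/2 gives 66 − (4/2 − 1)·F = -2, so F = 68 and E = 136.

68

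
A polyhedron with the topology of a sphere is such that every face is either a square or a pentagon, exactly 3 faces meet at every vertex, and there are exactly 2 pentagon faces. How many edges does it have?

15

Let x be the number of squares; then F = 2 + x.
Edge–face incidences: 2E = 5·2 + 4·x = 10 + 4x.
Every vertex has degree 3, so 3V = 2E.
Euler: V − E + F = 2 ⇒ (2E)/3 − E + (2 + x) = 2.
Multiply by 6: 2·(2E) − 3·(2E) + 6·(2 + x) = 12, i.e. 12 + 6x − (10 + 4x) = 12.
Collecting terms: 2x + 2 = 12, so 2x = 10, so x = 5.
Then 2E = 10 + 4·5 = 30, so E = 15, V = 2E/3 = 10, F = 2 + 5 = 7.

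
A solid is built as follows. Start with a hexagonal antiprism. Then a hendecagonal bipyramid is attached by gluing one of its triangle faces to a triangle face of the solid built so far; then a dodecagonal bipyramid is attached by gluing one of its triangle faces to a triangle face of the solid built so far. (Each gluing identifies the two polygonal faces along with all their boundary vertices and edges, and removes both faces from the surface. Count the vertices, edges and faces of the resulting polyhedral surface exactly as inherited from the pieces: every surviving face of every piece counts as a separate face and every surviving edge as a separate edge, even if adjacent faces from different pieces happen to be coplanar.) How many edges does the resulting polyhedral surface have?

A hexagonal antiprism: V=12, E=24, F=14.
Attach a hendecagonal bipyramid (V=13, E=33, F=22) along a 3-gon: merge 3 vertices and 3 edges, delete both glued faces → V=22, E=54, F=34.
Attach a dodecagonal bipyramid (V=14, E=36, F=24) along a 3-gon: merge 3 vertices and 3 edges, delete both glued faces → V=33, E=87, F=56.
Check: V − E + F = 33 − 87 + 56 = 2.

87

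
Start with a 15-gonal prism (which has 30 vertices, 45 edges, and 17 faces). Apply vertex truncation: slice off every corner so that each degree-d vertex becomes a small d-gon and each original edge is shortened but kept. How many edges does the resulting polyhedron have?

Truncation replaces each original edge-end by a new vertex, so V′ = 2E = 90.
Each original edge survives, and each old vertex of degree d contributes d new edges; summing degrees gives Σd = 2E, so E′ = E + 2E = 3E = 135.
Each original face survives and each original vertex becomes one new face: F′ = F + V = 47.

135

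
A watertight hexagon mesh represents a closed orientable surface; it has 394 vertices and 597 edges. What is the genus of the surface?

Every face is a hexagon and each edge borders two faces, so 6F = 2·597, giving F = 199.
χ = V − E + F = 394 − 597 + 199 = -4.
For a closed orientable surface χ = 2 − 2g, so g = (2 − (-4))/2 = 3.

3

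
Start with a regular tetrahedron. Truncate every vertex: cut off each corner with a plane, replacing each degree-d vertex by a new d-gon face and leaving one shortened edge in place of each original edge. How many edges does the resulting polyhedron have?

18

The base solid has V = 4, E = 6, F = 4.
Truncation replaces each original edge-end by a new vertex, so V′ = 2E = 12.
Each original edge survives, and each old vertex of degree d contributes d new edges; summing degrees gives Σd = 2E, so E′ = E + 2E = 3E = 18.
Each original face survives and each original vertex becomes one new face: F′ = F + V = 8.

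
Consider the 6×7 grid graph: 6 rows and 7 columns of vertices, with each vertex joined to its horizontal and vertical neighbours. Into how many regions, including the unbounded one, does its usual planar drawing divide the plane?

The grid has V = 6·7 = 42 vertices and E = 6·6 + 7·5 = 71 edges.
F = 2 − V + E = 2 − 42 + 71 = 31.

31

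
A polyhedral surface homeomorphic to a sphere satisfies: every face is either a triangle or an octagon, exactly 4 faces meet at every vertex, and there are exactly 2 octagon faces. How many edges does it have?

32

Let x be the number of triangles; then F = 2 + x.
Edge–face incidences: 2E = 8·2 + 3·x = 16 + 3x.
Every vertex has degree 4, so 4V = 2E.
Euler: V − E + F = 2 ⇒ (2E)/4 − E + (2 + x) = 2.
Multiply by 8: 2·(2E) − 4·(2E) + 8·(2 + x) = 16, i.e. 16 + 8x − 2·(16 + 3x) = 16.
Collecting terms: 2x − 16 = 16, so 2x = 32, so x = 16.
Then 2E = 16 + 3·16 = 64, so E = 32, V = 2E/4 = 16, F = 2 + 16 = 18.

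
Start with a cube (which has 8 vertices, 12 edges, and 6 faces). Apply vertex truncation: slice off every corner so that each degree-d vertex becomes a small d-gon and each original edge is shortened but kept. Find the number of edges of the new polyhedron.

Truncation replaces each original edge-end by a new vertex, so V′ = 2E = 24.
Each original edge survives, and each old vertex of degree d contributes d new edges; summing degrees gives Σd = 2E, so E′ = E + 2E = 3E = 36.
Each original face survives and each original vertex becomes one new face: F′ = F + V = 14.

36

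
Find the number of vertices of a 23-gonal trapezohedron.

The n-trapezohedron (dual of the n-antiprism) has V = 2·23 + 2 = 48, E = 4·23 = 92, F = 2·23 = 46.

48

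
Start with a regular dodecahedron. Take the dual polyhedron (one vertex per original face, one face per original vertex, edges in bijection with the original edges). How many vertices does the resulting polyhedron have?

The base solid has V = 20, E = 30, F = 12.
The dual swaps V and F and preserves E: V′ = F = 12, E′ = E = 30, F′ = V = 20.

12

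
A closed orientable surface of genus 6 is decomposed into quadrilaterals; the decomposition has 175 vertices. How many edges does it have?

370

χ = 2 − 2·6 = -10, and every face is a square so 4F = 2E.
V − E + F = -10 with E = 4F/2 gives 175 − (4/2 − 1)·F = -10, so F = 185 and E = 370.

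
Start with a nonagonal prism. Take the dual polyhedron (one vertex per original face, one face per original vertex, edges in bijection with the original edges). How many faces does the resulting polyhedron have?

18

The base solid has V = 18, E = 27, F = 11.
The dual swaps V and F and preserves E: V′ = F = 11, E′ = E = 27, F′ = V = 18.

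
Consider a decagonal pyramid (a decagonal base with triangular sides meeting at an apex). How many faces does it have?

A pyramid on an n-gon base has one n-gon and n triangles: V = 10 + 1 = 11, E = 2·10 = 20, F = 10 + 1 = 11.

11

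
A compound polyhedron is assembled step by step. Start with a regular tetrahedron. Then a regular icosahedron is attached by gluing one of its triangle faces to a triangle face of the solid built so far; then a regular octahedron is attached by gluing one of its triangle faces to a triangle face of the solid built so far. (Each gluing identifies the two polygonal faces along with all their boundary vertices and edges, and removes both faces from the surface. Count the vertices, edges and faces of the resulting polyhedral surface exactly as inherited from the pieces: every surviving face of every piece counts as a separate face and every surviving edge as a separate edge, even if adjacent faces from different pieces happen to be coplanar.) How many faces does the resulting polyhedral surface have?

A regular tetrahedron: V=4, E=6, F=4.
Attach a regular icosahedron (V=12, E=30, F=20) along a 3-gon: merge 3 vertices and 3 edges, delete both glued faces → V=13, E=33, F=22.
Attach a regular octahedron (V=6, E=12, F=8) along a 3-gon: merge 3 vertices and 3 edges, delete both glued faces → V=16, E=42, F=28.
Check: V − E + F = 16 − 42 + 28 = 2.

28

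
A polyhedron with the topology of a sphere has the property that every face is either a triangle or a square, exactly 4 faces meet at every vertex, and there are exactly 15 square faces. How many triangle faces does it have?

8

Let x be the number of triangles; then F = 15 + x.
Edge–face incidences: 2E = 4·15 + 3·x = 60 + 3x.
Every vertex has degree 4, so 4V = 2E.
Euler: V − E + F = 2 ⇒ (2E)/4 − E + (15 + x) = 2.
Multiply by 8: 2·(2E) − 4·(2E) + 8·(15 + x) = 16, i.e. 120 + 8x − 2·(60 + 3x) = 16.
Collecting terms: 2x = 16, so x = 8.
Then 2E = 60 + 3·8 = 84, so E = 42, V = 2E/4 = 21, F = 15 + 8 = 23.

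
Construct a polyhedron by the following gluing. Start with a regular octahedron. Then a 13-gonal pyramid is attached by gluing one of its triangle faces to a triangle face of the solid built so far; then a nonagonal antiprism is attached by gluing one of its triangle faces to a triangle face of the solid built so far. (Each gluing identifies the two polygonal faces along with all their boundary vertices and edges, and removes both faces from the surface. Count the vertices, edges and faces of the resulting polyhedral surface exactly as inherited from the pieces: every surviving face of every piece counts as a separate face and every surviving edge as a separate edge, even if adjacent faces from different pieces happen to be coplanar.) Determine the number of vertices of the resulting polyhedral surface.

A regular octahedron: V=6, E=12, F=8.
Attach a 13-gonal pyramid (V=14, E=26, F=14) along a 3-gon: merge 3 vertices and 3 edges, delete both glued faces → V=17, E=35, F=20.
Attach a nonagonal antiprism (V=18, E=36, F=20) along a 3-gon: merge 3 vertices and 3 edges, delete both glued faces → V=32, E=68, F=38.
Check: V − E + F = 32 − 68 + 38 = 2.

32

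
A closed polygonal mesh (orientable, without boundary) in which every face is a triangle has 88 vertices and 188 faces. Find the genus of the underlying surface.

Every face is a triangle, so 2E = 3·188 = 564, giving E = 282.
χ = V − E + F = 88 − 282 + 188 = -6.
For a closed orientable surface χ = 2 − 2g, so g = (2 − (-6))/2 = 4.

4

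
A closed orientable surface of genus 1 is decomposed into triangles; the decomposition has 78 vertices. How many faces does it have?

156

χ = 2 − 2·1 = 0, and every face is a triangle so 3F = 2E.
V − E + F = 0 with E = 3F/2 gives 78 − (3/2 − 1)·F = 0, so F = 156 and E = 234.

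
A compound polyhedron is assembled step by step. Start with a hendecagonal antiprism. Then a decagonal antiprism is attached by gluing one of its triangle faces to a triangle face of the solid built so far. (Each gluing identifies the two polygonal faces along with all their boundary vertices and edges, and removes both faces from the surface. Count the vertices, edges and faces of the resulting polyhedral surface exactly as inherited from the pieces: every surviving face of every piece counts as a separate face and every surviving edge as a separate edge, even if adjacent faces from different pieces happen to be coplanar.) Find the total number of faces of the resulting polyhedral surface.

A hendecagonal antiprism: V=22, E=44, F=24.
Attach a decagonal antiprism (V=20, E=40, F=22) along a 3-gon: merge 3 vertices and 3 edges, delete both glued faces → V=39, E=81, F=44.
Check: V − E + F = 39 − 81 + 44 = 2.

44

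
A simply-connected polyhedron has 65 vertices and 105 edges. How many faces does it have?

42

Here V − E + F = 2.
F = 2 − V + E = 2 − 65 + 105 = 42.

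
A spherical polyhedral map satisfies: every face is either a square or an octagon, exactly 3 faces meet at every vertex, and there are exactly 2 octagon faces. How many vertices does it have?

Let x be the number of squares; then F = 2 + x.
Edge–face incidences: 2E = 8·2 + 4·x = 16 + 4x.
Every vertex has degree 3, so 3V = 2E.
Euler: V − E + F = 2 ⇒ (2E)/3 − E + (2 + x) = 2.
Multiply by 6: 2·(2E) − 3·(2E) + 6·(2 + x) = 12, i.e. 12 + 6x − (16 + 4x) = 12.
Collecting terms: 2x − 4 = 12, so 2x = 16, so x = 8.
Then 2E = 16 + 4·8 = 48, so E = 24, V = 2E/3 = 16, F = 2 + 8 = 10.

16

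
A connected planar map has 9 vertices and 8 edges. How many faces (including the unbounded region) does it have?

1

Euler's formula for a connected plane graph: V − E + F = 2, so F = 2 − 9 + 8 = 1.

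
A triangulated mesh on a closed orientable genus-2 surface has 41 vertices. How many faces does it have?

χ = 2 − 2·2 = -2, and every face is a triangle so 3F = 2E.
V − E + F = -2 with E = 3F/2 gives 41 − (3/2 − 1)·F = -2, so F = 86 and E = 129.

86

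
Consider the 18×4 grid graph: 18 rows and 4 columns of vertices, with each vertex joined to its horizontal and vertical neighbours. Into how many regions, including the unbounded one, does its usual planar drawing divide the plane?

52

The grid has V = 18·4 = 72 vertices and E = 18·3 + 4·17 = 122 edges.
F = 2 − V + E = 2 − 72 + 122 = 52.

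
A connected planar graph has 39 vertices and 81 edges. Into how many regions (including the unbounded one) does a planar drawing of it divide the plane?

44

Euler's formula for a connected plane graph: V − E + F = 2, so F = 2 − 39 + 81 = 44.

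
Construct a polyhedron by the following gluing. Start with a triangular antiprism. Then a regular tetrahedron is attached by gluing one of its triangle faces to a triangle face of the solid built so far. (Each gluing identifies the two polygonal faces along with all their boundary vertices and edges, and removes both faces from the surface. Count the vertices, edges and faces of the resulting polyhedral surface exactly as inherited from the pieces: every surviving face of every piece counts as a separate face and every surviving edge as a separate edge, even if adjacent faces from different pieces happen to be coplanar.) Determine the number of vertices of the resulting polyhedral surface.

7

A triangular antiprism: V=6, E=12, F=8.
Attach a regular tetrahedron (V=4, E=6, F=4) along a 3-gon: merge 3 vertices and 3 edges, delete both glued faces → V=7, E=15, F=10.
Check: V − E + F = 7 − 15 + 10 = 2.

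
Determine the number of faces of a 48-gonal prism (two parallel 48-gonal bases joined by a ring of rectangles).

A prism on an n-gon has two n-gon bases and n rectangular sides: V = 2·48 = 96, E = 3·48 = 144, F = 48 + 2 = 50.

50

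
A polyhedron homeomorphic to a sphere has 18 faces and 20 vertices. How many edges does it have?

Here V − E + F = 2.
E = V + F − (2) = 20 + 18 − (2) = 36.

36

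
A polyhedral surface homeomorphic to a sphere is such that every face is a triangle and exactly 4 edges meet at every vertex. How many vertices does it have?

Each face has 3 edges and each edge borders two faces, so 2E = 3F.
Each vertex has degree 4, so 4V = 2E and hence V = 3F/4.
Euler: V − E + F = 2 ⇒ (3F/4) − (3F/2) + F = 2.
Multiply by 8: (6 − 12 + 8)F = 16, i.e. 2F = 16.
So F = 8, E = 3·8/2 = 12, V = 3·8/4 = 6.

6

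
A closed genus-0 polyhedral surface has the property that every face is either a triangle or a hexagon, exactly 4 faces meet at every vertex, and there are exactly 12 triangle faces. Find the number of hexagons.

2

Let x be the number of hexagons; then F = 12 + x.
Edge–face incidences: 2E = 3·12 + 6·x = 36 + 6x.
Every vertex has degree 4, so 4V = 2E.
Euler: V − E + F = 2 ⇒ (2E)/4 − E + (12 + x) = 2.
Multiply by 8: 2·(2E) − 4·(2E) + 8·(12 + x) = 16, i.e. 96 + 8x − 2·(36 + 6x) = 16.
Collecting terms: −4x + 24 = 16, so −4x = −8, so x = 2.
Then 2E = 36 + 6·2 = 48, so E = 24, V = 2E/4 = 12, F = 12 + 2 = 14.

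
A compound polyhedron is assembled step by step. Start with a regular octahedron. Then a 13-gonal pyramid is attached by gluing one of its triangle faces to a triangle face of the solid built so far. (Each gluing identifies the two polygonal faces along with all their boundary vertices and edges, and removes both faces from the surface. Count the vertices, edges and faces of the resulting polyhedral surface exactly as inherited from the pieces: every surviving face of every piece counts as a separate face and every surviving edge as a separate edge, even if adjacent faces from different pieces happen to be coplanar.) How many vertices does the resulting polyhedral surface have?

17

A regular octahedron: V=6, E=12, F=8.
Attach a 13-gonal pyramid (V=14, E=26, F=14) along a 3-gon: merge 3 vertices and 3 edges, delete both glued faces → V=17, E=35, F=20.
Check: V − E + F = 17 − 35 + 20 = 2.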